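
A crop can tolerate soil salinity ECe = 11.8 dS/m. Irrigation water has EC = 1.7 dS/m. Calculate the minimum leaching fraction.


LR = ECiw / (5*ECe - ECiw)
LR = 1.7 / (5*11.8 - 1.7)
LR = 1.7 / 57.3000

0.0297


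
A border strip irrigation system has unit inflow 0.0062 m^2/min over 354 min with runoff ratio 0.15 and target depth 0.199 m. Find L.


L = q*t/((1+r)*Z)
L = 0.0062*354/((1+0.15)*0.199)
L = 2.1948/0.22885

9.5906 m


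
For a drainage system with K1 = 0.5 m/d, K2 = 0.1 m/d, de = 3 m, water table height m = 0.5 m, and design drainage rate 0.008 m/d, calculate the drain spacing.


S^2 = 8*K2*de*m/q + 4*K1*m^2/q
S^2 = 8*0.1*3*0.5/0.008 + 4*0.5*0.5^2/0.008
S = sqrt(212.5000)

14.5774 m


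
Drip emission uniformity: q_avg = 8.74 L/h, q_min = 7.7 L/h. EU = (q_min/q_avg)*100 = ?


EU = (q_min/q_avg)*100 = (7.7/8.74)*100 = 88.1007%

88.1007 %


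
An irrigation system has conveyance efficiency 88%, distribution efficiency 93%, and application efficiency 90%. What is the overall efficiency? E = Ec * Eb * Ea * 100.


Ec = 0.88, Eb = 0.93, Ea = 0.9
E = 0.88 * 0.93 * 0.9 * 100 = 73.6560%

73.6560 %


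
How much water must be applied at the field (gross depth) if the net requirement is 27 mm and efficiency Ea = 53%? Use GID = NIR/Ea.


Ea = 53% = 0.53
GID = NIR / Ea = 27 / 0.53 = 50.9434 mm

50.9434 mm


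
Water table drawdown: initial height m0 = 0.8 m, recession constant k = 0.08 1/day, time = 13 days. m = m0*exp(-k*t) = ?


m = m0 * exp(-k*t)
m = 0.8 * exp(-0.08 * 13)
m = 0.8 * exp(-1.0400)

0.2828 m


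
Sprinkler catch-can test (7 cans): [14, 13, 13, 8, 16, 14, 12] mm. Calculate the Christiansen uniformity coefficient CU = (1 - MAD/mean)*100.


mean = 12.857143 mm
MAD = 1.632653 mm
CU = (1 - 1.632653/12.857143)*100

87.3016 %


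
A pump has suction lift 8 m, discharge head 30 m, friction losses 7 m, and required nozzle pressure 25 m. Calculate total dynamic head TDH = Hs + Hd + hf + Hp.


TDH = Hs + Hd + hf + Hp = 8 + 30 + 7 + 25 = 70

70 m


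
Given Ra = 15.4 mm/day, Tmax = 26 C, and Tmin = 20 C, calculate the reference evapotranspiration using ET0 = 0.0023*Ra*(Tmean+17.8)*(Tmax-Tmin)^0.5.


Tmean = (Tmax + Tmin)/2 = (26 + 20)/2 = 23.0
ET0 = 0.0023 * 15.4 * (23.0 + 17.8) * sqrt(26 - 20)
ET0 = 0.0023 * 15.4 * 40.8 * 2.449490

3.5398 mm/day


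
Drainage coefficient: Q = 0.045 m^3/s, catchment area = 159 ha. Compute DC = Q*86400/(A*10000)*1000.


DC = Q * 86400 / (A * 10000) * 1000
DC = 0.045 * 86400 / (159 * 10000) * 1000
DC = 3888000.0000 / 1590000

2.4453 mm/day


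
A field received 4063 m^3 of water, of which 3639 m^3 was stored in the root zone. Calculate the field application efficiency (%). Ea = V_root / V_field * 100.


Ea = V_root / V_field * 100 = 3639 / 4063 * 100 = 89.5644%

89.5644 %


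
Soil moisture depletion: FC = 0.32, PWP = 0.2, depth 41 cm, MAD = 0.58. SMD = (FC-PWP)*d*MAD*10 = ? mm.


SMD = (FC - PWP) * d * MAD * 10
SMD = (0.32 - 0.2) * 41 * 0.58 * 10
SMD = 0.1200 * 41 * 0.58 * 10

28.5360 mm


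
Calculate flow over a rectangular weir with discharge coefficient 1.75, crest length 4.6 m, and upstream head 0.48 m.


Q = C * L * H^(3/2) = 1.75 * 4.6 * 0.48^1.5 = 1.75 * 4.6 * 0.332554

2.6771 m^3/s


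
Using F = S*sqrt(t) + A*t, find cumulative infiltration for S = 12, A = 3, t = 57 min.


F = S*sqrt(t) + A*t
F = 12*sqrt(57) + 3*57
F = 12*7.549834 + 171

261.5980 mm


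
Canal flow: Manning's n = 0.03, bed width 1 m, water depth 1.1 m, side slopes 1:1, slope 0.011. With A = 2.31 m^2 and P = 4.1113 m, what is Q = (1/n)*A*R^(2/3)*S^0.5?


R = A/P = 2.31/4.1113 = 0.561866
Q = (1/0.03) * 2.31 * 0.561866^(2/3) * 0.011^0.5

5.4989 m^3/s


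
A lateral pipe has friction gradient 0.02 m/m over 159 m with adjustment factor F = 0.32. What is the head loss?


hf = J * L * F = 0.02 * 159 * 0.32 = 1.0176 m

1.0176 m


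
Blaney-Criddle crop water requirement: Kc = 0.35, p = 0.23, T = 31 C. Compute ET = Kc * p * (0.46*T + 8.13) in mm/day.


ET = Kc * p * (0.46*T + 8.13)
ET = 0.35 * 0.23 * (0.46*31 + 8.13)
ET = 0.35 * 0.23 * 22.3900

1.8024 mm/day


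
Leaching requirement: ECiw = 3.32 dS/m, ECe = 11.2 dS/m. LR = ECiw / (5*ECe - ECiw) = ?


LR = ECiw / (5*ECe - ECiw)
LR = 3.32 / (5*11.2 - 3.32)
LR = 3.32 / 52.6800

0.0630


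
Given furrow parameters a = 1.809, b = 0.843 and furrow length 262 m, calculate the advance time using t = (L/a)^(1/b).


t = (L/a)^(1/b)
t = (262/1.809)^(1/0.843)
t = 144.831399^(1/0.843)

365.8482 min


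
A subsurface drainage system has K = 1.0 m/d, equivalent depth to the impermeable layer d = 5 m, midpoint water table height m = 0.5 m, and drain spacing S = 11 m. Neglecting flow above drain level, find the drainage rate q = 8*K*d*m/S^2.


q = 8*K*d*m/S^2
q = 8*1.0*5*0.5/11^2
q = 20.0000 / 121

0.1653 m/d


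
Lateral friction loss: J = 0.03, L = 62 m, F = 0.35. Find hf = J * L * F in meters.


hf = J * L * F = 0.03 * 62 * 0.35 = 0.6510 m

0.6510 m


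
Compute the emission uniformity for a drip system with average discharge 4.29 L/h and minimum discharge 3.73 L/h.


EU = (q_min/q_avg)*100 = (3.73/4.29)*100 = 86.9464%

86.9464 %


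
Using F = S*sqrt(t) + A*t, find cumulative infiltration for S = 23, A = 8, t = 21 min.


F = S*sqrt(t) + A*t
F = 23*sqrt(21) + 8*21
F = 23*4.582576 + 168

273.3992 mm


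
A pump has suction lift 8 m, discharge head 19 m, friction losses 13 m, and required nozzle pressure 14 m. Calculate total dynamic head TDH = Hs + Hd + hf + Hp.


TDH = Hs + Hd + hf + Hp = 8 + 19 + 13 + 14 = 54

54 m


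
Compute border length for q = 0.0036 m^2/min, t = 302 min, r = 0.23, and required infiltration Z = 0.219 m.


L = q*t/((1+r)*Z)
L = 0.0036*302/((1+0.23)*0.219)
L = 1.0872/0.26937

4.0361 m


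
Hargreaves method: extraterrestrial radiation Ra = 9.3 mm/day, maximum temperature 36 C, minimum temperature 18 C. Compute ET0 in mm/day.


Tmean = (Tmax + Tmin)/2 = (36 + 18)/2 = 27.0
ET0 = 0.0023 * 9.3 * (27.0 + 17.8) * sqrt(36 - 18)
ET0 = 0.0023 * 9.3 * 44.8 * 4.242641

4.0656 mm/day


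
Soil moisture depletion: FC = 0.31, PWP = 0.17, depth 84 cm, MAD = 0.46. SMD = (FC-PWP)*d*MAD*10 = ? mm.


SMD = (FC - PWP) * d * MAD * 10
SMD = (0.31 - 0.17) * 84 * 0.46 * 10
SMD = 0.1400 * 84 * 0.46 * 10

54.0960 mm


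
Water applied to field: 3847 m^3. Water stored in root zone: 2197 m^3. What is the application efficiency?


Ea = V_root / V_field * 100 = 2197 / 3847 * 100 = 57.1094%

57.1094 %


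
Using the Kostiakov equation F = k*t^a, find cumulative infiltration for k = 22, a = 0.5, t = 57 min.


F = k * t^a = 22 * 57^0.5
F = 22 * 7.549834

166.0963 mm


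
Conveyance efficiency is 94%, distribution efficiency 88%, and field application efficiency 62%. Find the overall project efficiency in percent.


Ec = 0.94, Eb = 0.88, Ea = 0.62
E = 0.94 * 0.88 * 0.62 * 100 = 51.2864%

51.2864 %


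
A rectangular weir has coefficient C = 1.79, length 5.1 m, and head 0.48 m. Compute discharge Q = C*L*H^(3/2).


Q = C * L * H^(3/2) = 1.79 * 5.1 * 0.48^1.5 = 1.79 * 5.1 * 0.332554

3.0359 m^3/s


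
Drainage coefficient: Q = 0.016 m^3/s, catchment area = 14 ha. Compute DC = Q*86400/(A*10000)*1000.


DC = Q * 86400 / (A * 10000) * 1000
DC = 0.016 * 86400 / (14 * 10000) * 1000
DC = 1382400.0000 / 140000

9.8743 mm/day


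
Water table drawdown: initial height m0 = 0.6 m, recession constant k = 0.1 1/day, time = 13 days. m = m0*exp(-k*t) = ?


m = m0 * exp(-k*t)
m = 0.6 * exp(-0.1 * 13)
m = 0.6 * exp(-1.3000)

0.1635 m


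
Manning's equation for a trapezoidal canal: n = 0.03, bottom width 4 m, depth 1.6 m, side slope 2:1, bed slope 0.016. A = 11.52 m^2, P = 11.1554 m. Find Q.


R = A/P = 11.52/11.1554 = 1.032684
Q = (1/0.03) * 11.52 * 1.032684^(2/3) * 0.016^0.5

49.6253 m^3/s


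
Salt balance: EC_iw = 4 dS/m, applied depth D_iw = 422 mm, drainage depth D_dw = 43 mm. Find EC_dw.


EC_dw = EC_iw * D_iw / D_dw
EC_dw = 4 * 422 / 43
EC_dw = 1688 / 43

39.2558 dS/m


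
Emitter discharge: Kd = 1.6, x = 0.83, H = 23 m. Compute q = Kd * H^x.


q = Kd * H^x = 1.6 * 23^0.83 = 1.6 * 13.496902

21.5950 L/h


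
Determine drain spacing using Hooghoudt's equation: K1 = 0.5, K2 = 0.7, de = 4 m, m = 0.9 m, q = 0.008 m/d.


S^2 = 8*K2*de*m/q + 4*K1*m^2/q
S^2 = 8*0.7*4*0.9/0.008 + 4*0.5*0.9^2/0.008
S = sqrt(2722.5000)

52.1776 m


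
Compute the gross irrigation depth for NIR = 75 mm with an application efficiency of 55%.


Ea = 55% = 0.55
GID = NIR / Ea = 75 / 0.55 = 136.3636 mm

136.3636 mm


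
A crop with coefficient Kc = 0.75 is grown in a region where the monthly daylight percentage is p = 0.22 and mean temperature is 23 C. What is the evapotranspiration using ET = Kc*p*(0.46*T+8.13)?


ET = Kc * p * (0.46*T + 8.13)
ET = 0.75 * 0.22 * (0.46*23 + 8.13)
ET = 0.75 * 0.22 * 18.7100

3.0872 mm/day


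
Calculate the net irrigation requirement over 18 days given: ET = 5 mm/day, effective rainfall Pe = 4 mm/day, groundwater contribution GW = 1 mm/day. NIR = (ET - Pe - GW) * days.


Daily deficit = ET - Pe - GW = 5 - 4 - 1 = 0 mm/day
NIR = 0 * 18 = 0 mm

0 mm


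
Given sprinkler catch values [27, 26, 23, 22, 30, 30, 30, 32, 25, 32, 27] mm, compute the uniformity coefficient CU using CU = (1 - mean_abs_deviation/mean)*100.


mean = 27.636364 mm
MAD = 2.876033 mm
CU = (1 - 2.876033/27.636364)*100

89.5933 %


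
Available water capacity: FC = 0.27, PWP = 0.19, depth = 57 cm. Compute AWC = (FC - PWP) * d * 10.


AWC = (FC - PWP) * d * 10
AWC = (0.27 - 0.19) * 57 * 10
AWC = 0.0800 * 57 * 10

45.6000 mm


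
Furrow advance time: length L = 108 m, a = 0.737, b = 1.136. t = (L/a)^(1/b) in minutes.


t = (L/a)^(1/b)
t = (108/0.737)^(1/1.136)
t = 146.540027^(1/1.136)

80.6588 min


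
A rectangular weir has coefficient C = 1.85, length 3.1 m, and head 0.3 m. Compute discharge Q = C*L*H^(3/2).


Q = C * L * H^(3/2) = 1.85 * 3.1 * 0.3^1.5 = 1.85 * 3.1 * 0.164317

0.9424 m^3/s


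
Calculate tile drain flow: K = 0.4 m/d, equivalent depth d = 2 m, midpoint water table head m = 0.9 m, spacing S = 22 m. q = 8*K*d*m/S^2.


q = 8*K*d*m/S^2
q = 8*0.4*2*0.9/22^2
q = 5.7600 / 484

0.0119 m/d


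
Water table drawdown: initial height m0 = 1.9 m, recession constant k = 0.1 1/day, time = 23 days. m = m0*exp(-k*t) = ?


m = m0 * exp(-k*t)
m = 1.9 * exp(-0.1 * 23)
m = 1.9 * exp(-2.3000)

0.1905 m


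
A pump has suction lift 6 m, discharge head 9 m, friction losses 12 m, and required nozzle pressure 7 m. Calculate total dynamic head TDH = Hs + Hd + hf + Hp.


TDH = Hs + Hd + hf + Hp = 6 + 9 + 12 + 7 = 34

34 m


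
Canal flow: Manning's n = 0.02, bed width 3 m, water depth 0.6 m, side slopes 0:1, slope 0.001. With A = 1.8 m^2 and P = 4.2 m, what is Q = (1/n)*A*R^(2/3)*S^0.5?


R = A/P = 1.8/4.2 = 0.428571
Q = (1/0.02) * 1.8 * 0.428571^(2/3) * 0.001^0.5

1.6178 m^3/s


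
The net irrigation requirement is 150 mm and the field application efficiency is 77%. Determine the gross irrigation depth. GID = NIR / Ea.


Ea = 77% = 0.77
GID = NIR / Ea = 150 / 0.77 = 194.8052 mm

194.8052 mm


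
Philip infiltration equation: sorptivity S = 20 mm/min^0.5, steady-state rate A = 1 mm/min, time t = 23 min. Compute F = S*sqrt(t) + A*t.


F = S*sqrt(t) + A*t
F = 20*sqrt(23) + 1*23
F = 20*4.795832 + 23

118.9166 mm


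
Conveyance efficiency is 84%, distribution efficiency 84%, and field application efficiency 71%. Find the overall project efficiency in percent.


Ec = 0.84, Eb = 0.84, Ea = 0.71
E = 0.84 * 0.84 * 0.71 * 100 = 50.0976%

50.0976 %


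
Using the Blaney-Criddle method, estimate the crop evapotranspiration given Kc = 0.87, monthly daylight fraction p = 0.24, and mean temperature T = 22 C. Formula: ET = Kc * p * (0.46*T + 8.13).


ET = Kc * p * (0.46*T + 8.13)
ET = 0.87 * 0.24 * (0.46*22 + 8.13)
ET = 0.87 * 0.24 * 18.2500

3.8106 mm/day


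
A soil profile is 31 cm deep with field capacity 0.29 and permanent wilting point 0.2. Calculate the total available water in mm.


AWC = (FC - PWP) * d * 10
AWC = (0.29 - 0.2) * 31 * 10
AWC = 0.0900 * 31 * 10

27.9000 mm


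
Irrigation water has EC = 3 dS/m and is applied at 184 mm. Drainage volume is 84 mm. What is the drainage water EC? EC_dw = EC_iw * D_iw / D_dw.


EC_dw = EC_iw * D_iw / D_dw
EC_dw = 3 * 184 / 84
EC_dw = 552 / 84

6.5714 dS/m


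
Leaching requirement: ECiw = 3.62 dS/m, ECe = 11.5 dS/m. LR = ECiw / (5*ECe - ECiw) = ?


LR = ECiw / (5*ECe - ECiw)
LR = 3.62 / (5*11.5 - 3.62)
LR = 3.62 / 53.8800

0.0672


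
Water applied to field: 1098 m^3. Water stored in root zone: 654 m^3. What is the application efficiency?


Ea = V_root / V_field * 100 = 654 / 1098 * 100 = 59.5628%

59.5628 %


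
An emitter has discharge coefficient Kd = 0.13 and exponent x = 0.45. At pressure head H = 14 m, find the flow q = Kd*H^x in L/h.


q = Kd * H^x = 0.13 * 14^0.45 = 0.13 * 3.279122

0.4263 L/h


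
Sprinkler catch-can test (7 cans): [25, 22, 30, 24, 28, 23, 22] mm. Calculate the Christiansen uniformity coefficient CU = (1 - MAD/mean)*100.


mean = 24.857143 mm
MAD = 2.408163 mm
CU = (1 - 2.408163/24.857143)*100

90.3120 %


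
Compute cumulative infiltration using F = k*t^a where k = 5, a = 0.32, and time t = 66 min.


F = k * t^a = 5 * 66^0.32
F = 5 * 3.821678

19.1084 mm


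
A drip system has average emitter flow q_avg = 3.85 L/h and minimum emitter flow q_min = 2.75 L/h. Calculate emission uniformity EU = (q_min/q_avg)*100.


EU = (q_min/q_avg)*100 = (2.75/3.85)*100 = 71.4286%

71.4286 %


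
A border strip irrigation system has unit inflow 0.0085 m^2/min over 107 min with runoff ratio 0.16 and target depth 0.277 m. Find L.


L = q*t/((1+r)*Z)
L = 0.0085*107/((1+0.16)*0.277)
L = 0.9095/0.32132

2.8305 m


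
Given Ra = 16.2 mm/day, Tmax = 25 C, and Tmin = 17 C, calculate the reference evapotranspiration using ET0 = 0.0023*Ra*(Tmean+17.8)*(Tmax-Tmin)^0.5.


Tmean = (Tmax + Tmin)/2 = (25 + 17)/2 = 21.0
ET0 = 0.0023 * 16.2 * (21.0 + 17.8) * sqrt(25 - 17)
ET0 = 0.0023 * 16.2 * 38.8 * 2.828427

4.0890 mm/day


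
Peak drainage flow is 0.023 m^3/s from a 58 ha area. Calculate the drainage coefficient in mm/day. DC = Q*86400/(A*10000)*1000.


DC = Q * 86400 / (A * 10000) * 1000
DC = 0.023 * 86400 / (58 * 10000) * 1000
DC = 1987200.0000 / 580000

3.4262 mm/day


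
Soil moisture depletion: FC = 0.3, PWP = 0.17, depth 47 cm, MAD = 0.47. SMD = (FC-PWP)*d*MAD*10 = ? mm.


SMD = (FC - PWP) * d * MAD * 10
SMD = (0.3 - 0.17) * 47 * 0.47 * 10
SMD = 0.1300 * 47 * 0.47 * 10

28.7170 mm


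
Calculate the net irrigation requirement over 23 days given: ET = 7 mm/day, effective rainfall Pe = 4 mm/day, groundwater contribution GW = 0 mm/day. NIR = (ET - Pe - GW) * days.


Daily deficit = ET - Pe - GW = 7 - 4 - 0 = 3 mm/day
NIR = 3 * 23 = 69 mm

69.0000 mm


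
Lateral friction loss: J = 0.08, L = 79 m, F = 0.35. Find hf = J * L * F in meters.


hf = J * L * F = 0.08 * 79 * 0.35 = 2.2120 m

2.2120 m


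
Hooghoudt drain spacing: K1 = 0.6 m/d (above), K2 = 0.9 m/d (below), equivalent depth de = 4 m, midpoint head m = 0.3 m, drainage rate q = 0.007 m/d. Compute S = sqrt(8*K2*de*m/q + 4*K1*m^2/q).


S^2 = 8*K2*de*m/q + 4*K1*m^2/q
S^2 = 8*0.9*4*0.3/0.007 + 4*0.6*0.3^2/0.007
S = sqrt(1265.1429)

35.5688 m


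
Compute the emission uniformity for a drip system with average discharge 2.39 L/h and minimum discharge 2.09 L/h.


EU = (q_min/q_avg)*100 = (2.09/2.39)*100 = 87.4477%

87.4477 %


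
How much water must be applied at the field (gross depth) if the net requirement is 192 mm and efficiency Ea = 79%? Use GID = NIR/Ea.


Ea = 79% = 0.79
GID = NIR / Ea = 192 / 0.79 = 243.0380 mm

243.0380 mm


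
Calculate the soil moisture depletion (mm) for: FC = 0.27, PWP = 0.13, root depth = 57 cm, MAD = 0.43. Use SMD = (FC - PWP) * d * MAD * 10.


SMD = (FC - PWP) * d * MAD * 10
SMD = (0.27 - 0.13) * 57 * 0.43 * 10
SMD = 0.1400 * 57 * 0.43 * 10

34.3140 mm


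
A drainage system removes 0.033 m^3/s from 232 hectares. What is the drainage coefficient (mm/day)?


DC = Q * 86400 / (A * 10000) * 1000
DC = 0.033 * 86400 / (232 * 10000) * 1000
DC = 2851200.0000 / 2320000

1.2290 mm/day


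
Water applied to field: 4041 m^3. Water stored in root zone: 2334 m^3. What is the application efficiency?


Ea = V_root / V_field * 100 = 2334 / 4041 * 100 = 57.7580%

57.7580 %


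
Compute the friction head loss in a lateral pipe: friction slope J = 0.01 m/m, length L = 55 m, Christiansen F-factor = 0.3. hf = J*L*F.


hf = J * L * F = 0.01 * 55 * 0.3 = 0.1650 m

0.1650 m


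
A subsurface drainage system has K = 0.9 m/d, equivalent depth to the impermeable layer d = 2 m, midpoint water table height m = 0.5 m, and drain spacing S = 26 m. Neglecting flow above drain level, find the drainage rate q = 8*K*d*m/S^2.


q = 8*K*d*m/S^2
q = 8*0.9*2*0.5/26^2
q = 7.2000 / 676

0.0107 m/d


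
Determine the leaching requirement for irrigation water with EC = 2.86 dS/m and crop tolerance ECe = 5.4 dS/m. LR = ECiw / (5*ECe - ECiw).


LR = ECiw / (5*ECe - ECiw)
LR = 2.86 / (5*5.4 - 2.86)
LR = 2.86 / 24.1400

0.1185


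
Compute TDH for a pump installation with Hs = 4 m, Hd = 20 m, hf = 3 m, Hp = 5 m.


TDH = Hs + Hd + hf + Hp = 4 + 20 + 3 + 5 = 32

32 m


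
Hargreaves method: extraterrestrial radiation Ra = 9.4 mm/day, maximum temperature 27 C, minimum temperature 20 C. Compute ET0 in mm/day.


Tmean = (Tmax + Tmin)/2 = (27 + 20)/2 = 23.5
ET0 = 0.0023 * 9.4 * (23.5 + 17.8) * sqrt(27 - 20)
ET0 = 0.0023 * 9.4 * 41.3 * 2.645751

2.3624 mm/day


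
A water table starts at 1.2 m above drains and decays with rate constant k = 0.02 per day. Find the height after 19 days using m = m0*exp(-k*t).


m = m0 * exp(-k*t)
m = 1.2 * exp(-0.02 * 19)
m = 1.2 * exp(-0.3800)

0.8206 m


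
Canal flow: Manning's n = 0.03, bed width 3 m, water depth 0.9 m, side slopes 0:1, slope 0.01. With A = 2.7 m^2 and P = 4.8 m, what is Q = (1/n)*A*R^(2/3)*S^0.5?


R = A/P = 2.7/4.8 = 0.562500
Q = (1/0.03) * 2.7 * 0.562500^(2/3) * 0.01^0.5

6.1328 m^3/s


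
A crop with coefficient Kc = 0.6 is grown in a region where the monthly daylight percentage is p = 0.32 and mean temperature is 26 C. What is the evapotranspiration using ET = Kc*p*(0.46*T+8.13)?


ET = Kc * p * (0.46*T + 8.13)
ET = 0.6 * 0.32 * (0.46*26 + 8.13)
ET = 0.6 * 0.32 * 20.0900

3.8573 mm/day


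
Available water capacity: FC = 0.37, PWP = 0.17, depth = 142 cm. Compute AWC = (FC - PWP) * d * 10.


AWC = (FC - PWP) * d * 10
AWC = (0.37 - 0.17) * 142 * 10
AWC = 0.2000 * 142 * 10

284.0000 mm


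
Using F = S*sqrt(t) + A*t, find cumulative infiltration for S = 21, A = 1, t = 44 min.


F = S*sqrt(t) + A*t
F = 21*sqrt(44) + 1*44
F = 21*6.633250 + 44

183.2982 mm


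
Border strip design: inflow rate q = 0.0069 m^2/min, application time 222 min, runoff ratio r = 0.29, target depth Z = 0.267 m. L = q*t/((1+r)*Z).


L = q*t/((1+r)*Z)
L = 0.0069*222/((1+0.29)*0.267)
L = 1.5318/0.34443

4.4473 m


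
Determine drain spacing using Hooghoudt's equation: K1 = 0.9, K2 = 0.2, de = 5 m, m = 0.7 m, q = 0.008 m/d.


S^2 = 8*K2*de*m/q + 4*K1*m^2/q
S^2 = 8*0.2*5*0.7/0.008 + 4*0.9*0.7^2/0.008
S = sqrt(920.5000)

30.3397 m


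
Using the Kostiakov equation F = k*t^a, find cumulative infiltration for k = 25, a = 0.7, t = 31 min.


F = k * t^a = 25 * 31^0.7
F = 25 * 11.065045

276.6261 mm


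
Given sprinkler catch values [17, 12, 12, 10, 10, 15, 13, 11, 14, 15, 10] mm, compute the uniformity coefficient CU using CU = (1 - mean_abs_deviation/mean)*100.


mean = 12.636364 mm
MAD = 1.966942 mm
CU = (1 - 1.966942/12.636364)*100

84.4343 %


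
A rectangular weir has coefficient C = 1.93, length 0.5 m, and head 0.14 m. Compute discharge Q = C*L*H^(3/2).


Q = C * L * H^(3/2) = 1.93 * 0.5 * 0.14^1.5 = 1.93 * 0.5 * 0.052383

0.0505 m^3/s


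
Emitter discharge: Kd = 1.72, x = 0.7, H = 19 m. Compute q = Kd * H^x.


q = Kd * H^x = 1.72 * 19^0.7 = 1.72 * 7.854662

13.5100 L/h


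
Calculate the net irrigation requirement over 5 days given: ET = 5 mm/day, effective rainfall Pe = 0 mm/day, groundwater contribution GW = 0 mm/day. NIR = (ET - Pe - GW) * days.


Daily deficit = ET - Pe - GW = 5 - 0 - 0 = 5 mm/day
NIR = 5 * 5 = 25 mm

25.0000 mm


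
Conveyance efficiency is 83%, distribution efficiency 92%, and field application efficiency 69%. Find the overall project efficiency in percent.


Ec = 0.83, Eb = 0.92, Ea = 0.69
E = 0.83 * 0.92 * 0.69 * 100 = 52.6884%

52.6884 %


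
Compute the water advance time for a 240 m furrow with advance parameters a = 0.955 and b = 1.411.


t = (L/a)^(1/b)
t = (240/0.955)^(1/1.411)
t = 251.308901^(1/1.411)

50.2422 min


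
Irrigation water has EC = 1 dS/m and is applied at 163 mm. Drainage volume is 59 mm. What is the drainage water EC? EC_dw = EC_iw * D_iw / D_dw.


EC_dw = EC_iw * D_iw / D_dw
EC_dw = 1 * 163 / 59
EC_dw = 163 / 59

2.7627 dS/m


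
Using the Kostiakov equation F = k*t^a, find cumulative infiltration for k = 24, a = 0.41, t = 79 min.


F = k * t^a = 24 * 79^0.41
F = 24 * 5.998285

143.9588 mm


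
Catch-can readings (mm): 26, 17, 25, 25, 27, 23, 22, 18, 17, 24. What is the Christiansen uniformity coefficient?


mean = 22.400000 mm
MAD = 3.120000 mm
CU = (1 - 3.120000/22.400000)*100

86.0714 %


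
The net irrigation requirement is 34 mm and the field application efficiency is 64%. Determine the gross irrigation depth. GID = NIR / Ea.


Ea = 64% = 0.64
GID = NIR / Ea = 34 / 0.64 = 53.1250 mm

53.1250 mm


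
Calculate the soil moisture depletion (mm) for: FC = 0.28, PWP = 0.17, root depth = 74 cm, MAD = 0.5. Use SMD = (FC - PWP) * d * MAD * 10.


SMD = (FC - PWP) * d * MAD * 10
SMD = (0.28 - 0.17) * 74 * 0.5 * 10
SMD = 0.1100 * 74 * 0.5 * 10

40.7000 mm


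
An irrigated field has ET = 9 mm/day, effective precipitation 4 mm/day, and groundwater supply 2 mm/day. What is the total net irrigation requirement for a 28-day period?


Daily deficit = ET - Pe - GW = 9 - 4 - 2 = 3 mm/day
NIR = 3 * 28 = 84 mm

84.0000 mm


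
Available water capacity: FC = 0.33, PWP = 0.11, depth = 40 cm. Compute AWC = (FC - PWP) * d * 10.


AWC = (FC - PWP) * d * 10
AWC = (0.33 - 0.11) * 40 * 10
AWC = 0.2200 * 40 * 10

88.0000 mm


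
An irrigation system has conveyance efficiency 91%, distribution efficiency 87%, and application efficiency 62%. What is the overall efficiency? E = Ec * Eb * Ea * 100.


Ec = 0.91, Eb = 0.87, Ea = 0.62
E = 0.91 * 0.87 * 0.62 * 100 = 49.0854%

49.0854 %


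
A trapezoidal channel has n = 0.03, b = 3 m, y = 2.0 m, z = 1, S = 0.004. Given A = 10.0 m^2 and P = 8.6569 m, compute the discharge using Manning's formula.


R = A/P = 10.0/8.6569 = 1.155148
Q = (1/0.03) * 10.0 * 1.155148^(2/3) * 0.004^0.5

23.2096 m^3/s


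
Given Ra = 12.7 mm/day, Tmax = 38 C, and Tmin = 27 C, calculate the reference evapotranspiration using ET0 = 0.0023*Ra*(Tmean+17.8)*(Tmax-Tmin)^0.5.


Tmean = (Tmax + Tmin)/2 = (38 + 27)/2 = 32.5
ET0 = 0.0023 * 12.7 * (32.5 + 17.8) * sqrt(38 - 27)
ET0 = 0.0023 * 12.7 * 50.3 * 3.316625

4.8730 mm/day


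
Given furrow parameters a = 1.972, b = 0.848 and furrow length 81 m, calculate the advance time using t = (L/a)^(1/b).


t = (L/a)^(1/b)
t = (81/1.972)^(1/0.848)
t = 41.075051^(1/0.848)

79.9474 min


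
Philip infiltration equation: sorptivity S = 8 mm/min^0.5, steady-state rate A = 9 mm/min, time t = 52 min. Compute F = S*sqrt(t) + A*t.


F = S*sqrt(t) + A*t
F = 8*sqrt(52) + 9*52
F = 8*7.211103 + 468

525.6888 mm


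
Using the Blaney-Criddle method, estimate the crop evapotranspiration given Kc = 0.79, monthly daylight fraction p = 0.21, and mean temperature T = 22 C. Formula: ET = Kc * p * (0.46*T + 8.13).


ET = Kc * p * (0.46*T + 8.13)
ET = 0.79 * 0.21 * (0.46*22 + 8.13)
ET = 0.79 * 0.21 * 18.2500

3.0277 mm/day


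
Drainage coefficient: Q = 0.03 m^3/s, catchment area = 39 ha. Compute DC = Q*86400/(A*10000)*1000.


DC = Q * 86400 / (A * 10000) * 1000
DC = 0.03 * 86400 / (39 * 10000) * 1000
DC = 2592000.0000 / 390000

6.6462 mm/day


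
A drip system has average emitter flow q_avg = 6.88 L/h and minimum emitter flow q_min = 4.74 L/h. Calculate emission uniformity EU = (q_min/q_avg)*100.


EU = (q_min/q_avg)*100 = (4.74/6.88)*100 = 68.8953%

68.8953 %


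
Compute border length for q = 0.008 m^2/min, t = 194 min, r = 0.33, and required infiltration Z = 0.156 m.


L = q*t/((1+r)*Z)
L = 0.008*194/((1+0.33)*0.156)
L = 1.552/0.20748

7.4802 m


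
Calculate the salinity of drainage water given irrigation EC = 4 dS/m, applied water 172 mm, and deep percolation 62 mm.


EC_dw = EC_iw * D_iw / D_dw
EC_dw = 4 * 172 / 62
EC_dw = 688 / 62

11.0968 dS/m


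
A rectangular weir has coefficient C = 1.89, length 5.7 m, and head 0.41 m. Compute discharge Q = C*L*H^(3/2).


Q = C * L * H^(3/2) = 1.89 * 5.7 * 0.41^1.5 = 1.89 * 5.7 * 0.262528

2.8282 m^3/s


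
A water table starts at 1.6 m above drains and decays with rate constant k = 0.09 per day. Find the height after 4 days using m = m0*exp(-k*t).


m = m0 * exp(-k*t)
m = 1.6 * exp(-0.09 * 4)
m = 1.6 * exp(-0.3600)

1.1163 m


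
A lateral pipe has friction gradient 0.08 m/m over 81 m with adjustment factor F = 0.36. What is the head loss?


hf = J * L * F = 0.08 * 81 * 0.36 = 2.3328 m

2.3328 m


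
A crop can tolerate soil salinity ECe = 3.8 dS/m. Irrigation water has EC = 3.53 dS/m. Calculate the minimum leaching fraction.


LR = ECiw / (5*ECe - ECiw)
LR = 3.53 / (5*3.8 - 3.53)
LR = 3.53 / 15.4700

0.2282


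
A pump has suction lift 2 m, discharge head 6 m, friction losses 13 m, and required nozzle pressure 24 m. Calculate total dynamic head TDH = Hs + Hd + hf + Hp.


TDH = Hs + Hd + hf + Hp = 2 + 6 + 13 + 24 = 45

45 m


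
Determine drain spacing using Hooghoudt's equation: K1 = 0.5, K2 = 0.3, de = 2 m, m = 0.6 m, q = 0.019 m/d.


S^2 = 8*K2*de*m/q + 4*K1*m^2/q
S^2 = 8*0.3*2*0.6/0.019 + 4*0.5*0.6^2/0.019
S = sqrt(189.4737)

13.7649 m


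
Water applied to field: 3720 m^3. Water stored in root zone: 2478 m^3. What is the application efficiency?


Ea = V_root / V_field * 100 = 2478 / 3720 * 100 = 66.6129%

66.6129 %


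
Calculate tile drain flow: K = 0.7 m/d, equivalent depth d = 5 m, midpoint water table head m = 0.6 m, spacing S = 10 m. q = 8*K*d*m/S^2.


q = 8*K*d*m/S^2
q = 8*0.7*5*0.6/10^2
q = 16.8000 / 100

0.1680 m/d


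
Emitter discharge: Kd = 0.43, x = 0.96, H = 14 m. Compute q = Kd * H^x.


q = Kd * H^x = 0.43 * 14^0.96 = 0.43 * 12.597458

5.4169 L/h


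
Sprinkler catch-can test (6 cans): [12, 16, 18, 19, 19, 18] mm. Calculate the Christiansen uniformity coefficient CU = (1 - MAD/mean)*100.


mean = 17.000000 mm
MAD = 2.000000 mm
CU = (1 - 2.000000/17.000000)*100

88.2353 %


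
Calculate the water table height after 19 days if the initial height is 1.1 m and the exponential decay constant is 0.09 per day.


m = m0 * exp(-k*t)
m = 1.1 * exp(-0.09 * 19)
m = 1.1 * exp(-1.7100)

0.1990 m


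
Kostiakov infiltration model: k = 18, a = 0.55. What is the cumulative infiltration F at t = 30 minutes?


F = k * t^a = 18 * 30^0.55
F = 18 * 6.492571

116.8663 mm


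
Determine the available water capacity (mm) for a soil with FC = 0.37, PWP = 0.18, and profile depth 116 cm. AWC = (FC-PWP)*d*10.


AWC = (FC - PWP) * d * 10
AWC = (0.37 - 0.18) * 116 * 10
AWC = 0.1900 * 116 * 10

220.4000 mm


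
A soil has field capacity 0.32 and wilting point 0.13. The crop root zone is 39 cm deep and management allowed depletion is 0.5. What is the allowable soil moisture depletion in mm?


SMD = (FC - PWP) * d * MAD * 10
SMD = (0.32 - 0.13) * 39 * 0.5 * 10
SMD = 0.1900 * 39 * 0.5 * 10

37.0500 mm


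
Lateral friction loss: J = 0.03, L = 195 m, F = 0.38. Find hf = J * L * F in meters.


hf = J * L * F = 0.03 * 195 * 0.38 = 2.2230 m

2.2230 m


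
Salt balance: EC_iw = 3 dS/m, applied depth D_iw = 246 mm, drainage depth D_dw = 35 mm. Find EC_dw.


EC_dw = EC_iw * D_iw / D_dw
EC_dw = 3 * 246 / 35
EC_dw = 738 / 35

21.0857 dS/m


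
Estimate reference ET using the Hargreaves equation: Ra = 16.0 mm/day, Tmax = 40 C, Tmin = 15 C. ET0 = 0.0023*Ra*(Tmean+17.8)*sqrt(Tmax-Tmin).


Tmean = (Tmax + Tmin)/2 = (40 + 15)/2 = 27.5
ET0 = 0.0023 * 16.0 * (27.5 + 17.8) * sqrt(40 - 15)
ET0 = 0.0023 * 16.0 * 45.3 * 5.000000

8.3352 mm/day


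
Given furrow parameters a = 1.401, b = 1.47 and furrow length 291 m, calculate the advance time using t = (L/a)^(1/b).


t = (L/a)^(1/b)
t = (291/1.401)^(1/1.47)
t = 207.708779^(1/1.47)

37.7138 min


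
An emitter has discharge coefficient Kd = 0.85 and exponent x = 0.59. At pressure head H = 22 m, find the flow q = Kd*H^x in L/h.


q = Kd * H^x = 0.85 * 22^0.59 = 0.85 * 6.194830

5.2656 L/h


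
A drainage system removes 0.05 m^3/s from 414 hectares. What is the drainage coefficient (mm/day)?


DC = Q * 86400 / (A * 10000) * 1000
DC = 0.05 * 86400 / (414 * 10000) * 1000
DC = 4320000.0000 / 4140000

1.0435 mm/day


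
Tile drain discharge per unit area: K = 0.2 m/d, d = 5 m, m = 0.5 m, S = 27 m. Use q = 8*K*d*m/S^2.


q = 8*K*d*m/S^2
q = 8*0.2*5*0.5/27^2
q = 4.0000 / 729

0.0055 m/d


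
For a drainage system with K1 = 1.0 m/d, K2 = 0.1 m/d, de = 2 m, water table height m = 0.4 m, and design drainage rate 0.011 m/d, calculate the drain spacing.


S^2 = 8*K2*de*m/q + 4*K1*m^2/q
S^2 = 8*0.1*2*0.4/0.011 + 4*1.0*0.4^2/0.011
S = sqrt(116.3636)

10.7872 m


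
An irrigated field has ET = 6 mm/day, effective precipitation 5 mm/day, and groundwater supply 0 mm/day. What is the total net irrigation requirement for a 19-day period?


Daily deficit = ET - Pe - GW = 6 - 5 - 0 = 1 mm/day
NIR = 1 * 19 = 19 mm

19.0000 mm


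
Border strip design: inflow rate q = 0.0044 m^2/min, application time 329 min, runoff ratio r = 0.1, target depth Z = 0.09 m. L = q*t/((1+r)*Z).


L = q*t/((1+r)*Z)
L = 0.0044*329/((1+0.1)*0.09)
L = 1.4476/0.099

14.6222 m


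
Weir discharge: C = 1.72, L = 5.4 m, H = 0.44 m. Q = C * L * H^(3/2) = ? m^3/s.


Q = C * L * H^(3/2) = 1.72 * 5.4 * 0.44^1.5 = 1.72 * 5.4 * 0.291863

2.7108 m^3/s


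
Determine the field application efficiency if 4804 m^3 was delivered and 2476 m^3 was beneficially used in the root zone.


Ea = V_root / V_field * 100 = 2476 / 4804 * 100 = 51.5404%

51.5404 %


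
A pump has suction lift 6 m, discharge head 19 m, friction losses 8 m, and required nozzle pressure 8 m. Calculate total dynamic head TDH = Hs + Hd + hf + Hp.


TDH = Hs + Hd + hf + Hp = 6 + 19 + 8 + 8 = 41

41 m


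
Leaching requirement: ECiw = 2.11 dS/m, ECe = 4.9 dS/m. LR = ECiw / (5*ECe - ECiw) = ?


LR = ECiw / (5*ECe - ECiw)
LR = 2.11 / (5*4.9 - 2.11)
LR = 2.11 / 22.3900

0.0942


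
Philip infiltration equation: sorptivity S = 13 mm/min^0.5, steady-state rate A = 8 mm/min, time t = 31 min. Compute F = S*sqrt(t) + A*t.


F = S*sqrt(t) + A*t
F = 13*sqrt(31) + 8*31
F = 13*5.567764 + 248

320.3809 mm


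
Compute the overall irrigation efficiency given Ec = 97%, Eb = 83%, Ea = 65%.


Ec = 0.97, Eb = 0.83, Ea = 0.65
E = 0.97 * 0.83 * 0.65 * 100 = 52.3315%

52.3315 %


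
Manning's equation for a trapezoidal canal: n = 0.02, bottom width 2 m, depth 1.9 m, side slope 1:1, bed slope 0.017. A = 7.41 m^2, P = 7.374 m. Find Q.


R = A/P = 7.41/7.374 = 1.004882
Q = (1/0.02) * 7.41 * 1.004882^(2/3) * 0.017^0.5

48.4644 m^3/s


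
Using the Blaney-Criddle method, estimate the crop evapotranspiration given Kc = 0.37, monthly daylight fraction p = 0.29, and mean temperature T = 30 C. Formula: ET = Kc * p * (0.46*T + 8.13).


ET = Kc * p * (0.46*T + 8.13)
ET = 0.37 * 0.29 * (0.46*30 + 8.13)
ET = 0.37 * 0.29 * 21.9300

2.3531 mm/day


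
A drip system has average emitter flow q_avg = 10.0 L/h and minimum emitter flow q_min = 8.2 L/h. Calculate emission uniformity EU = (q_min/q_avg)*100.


EU = (q_min/q_avg)*100 = (8.2/10.0)*100 = 82.0000%

82.0000 %


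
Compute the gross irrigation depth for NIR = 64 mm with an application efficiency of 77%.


Ea = 77% = 0.77
GID = NIR / Ea = 64 / 0.77 = 83.1169 mm

83.1169 mm


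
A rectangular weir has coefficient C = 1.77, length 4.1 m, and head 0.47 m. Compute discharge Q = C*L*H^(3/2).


Q = C * L * H^(3/2) = 1.77 * 4.1 * 0.47^1.5 = 1.77 * 4.1 * 0.322216

2.3383 m^3/s


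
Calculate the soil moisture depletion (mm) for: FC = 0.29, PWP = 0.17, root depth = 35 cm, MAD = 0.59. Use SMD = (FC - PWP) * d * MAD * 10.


SMD = (FC - PWP) * d * MAD * 10
SMD = (0.29 - 0.17) * 35 * 0.59 * 10
SMD = 0.1200 * 35 * 0.59 * 10

24.7800 mm


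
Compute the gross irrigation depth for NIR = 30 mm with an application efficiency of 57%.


Ea = 57% = 0.57
GID = NIR / Ea = 30 / 0.57 = 52.6316 mm

52.6316 mm


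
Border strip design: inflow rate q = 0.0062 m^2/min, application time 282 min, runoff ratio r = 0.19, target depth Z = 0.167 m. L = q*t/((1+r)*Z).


L = q*t/((1+r)*Z)
L = 0.0062*282/((1+0.19)*0.167)
L = 1.7484/0.19873

8.7979 m


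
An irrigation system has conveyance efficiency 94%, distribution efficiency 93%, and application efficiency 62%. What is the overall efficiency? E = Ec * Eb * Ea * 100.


Ec = 0.94, Eb = 0.93, Ea = 0.62
E = 0.94 * 0.93 * 0.62 * 100 = 54.2004%

54.2004 %


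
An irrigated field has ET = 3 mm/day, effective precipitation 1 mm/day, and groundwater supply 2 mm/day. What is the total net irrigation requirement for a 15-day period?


Daily deficit = ET - Pe - GW = 3 - 1 - 2 = 0 mm/day
NIR = 0 * 15 = 0 mm

0 mm


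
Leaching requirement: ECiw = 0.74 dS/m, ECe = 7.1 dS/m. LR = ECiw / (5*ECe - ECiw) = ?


LR = ECiw / (5*ECe - ECiw)
LR = 0.74 / (5*7.1 - 0.74)
LR = 0.74 / 34.7600

0.0213


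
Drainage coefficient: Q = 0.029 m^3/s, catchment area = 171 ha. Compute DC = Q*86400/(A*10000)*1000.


DC = Q * 86400 / (A * 10000) * 1000
DC = 0.029 * 86400 / (171 * 10000) * 1000
DC = 2505600.0000 / 1710000

1.4653 mm/day


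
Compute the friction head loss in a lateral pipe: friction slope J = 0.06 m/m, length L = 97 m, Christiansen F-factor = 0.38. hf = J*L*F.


hf = J * L * F = 0.06 * 97 * 0.38 = 2.2116 m

2.2116 m


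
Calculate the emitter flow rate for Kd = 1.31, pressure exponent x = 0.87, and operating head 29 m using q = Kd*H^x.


q = Kd * H^x = 1.31 * 29^0.87 = 1.31 * 18.719156

24.5221 L/h


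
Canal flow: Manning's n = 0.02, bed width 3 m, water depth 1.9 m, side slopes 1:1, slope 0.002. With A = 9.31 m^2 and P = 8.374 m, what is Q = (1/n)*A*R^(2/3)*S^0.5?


R = A/P = 9.31/8.374 = 1.111775
Q = (1/0.02) * 9.31 * 1.111775^(2/3) * 0.002^0.5

22.3415 m^3/s


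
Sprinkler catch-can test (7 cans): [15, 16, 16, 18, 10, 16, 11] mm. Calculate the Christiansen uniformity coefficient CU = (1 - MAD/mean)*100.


mean = 14.571429 mm
MAD = 2.326531 mm
CU = (1 - 2.326531/14.571429)*100

84.0336 %


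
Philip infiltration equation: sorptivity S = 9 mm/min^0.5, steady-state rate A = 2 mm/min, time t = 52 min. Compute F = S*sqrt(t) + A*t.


F = S*sqrt(t) + A*t
F = 9*sqrt(52) + 2*52
F = 9*7.211103 + 104

168.8999 mm


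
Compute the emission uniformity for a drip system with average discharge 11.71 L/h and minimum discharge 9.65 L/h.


EU = (q_min/q_avg)*100 = (9.65/11.71)*100 = 82.4082%

82.4082 %


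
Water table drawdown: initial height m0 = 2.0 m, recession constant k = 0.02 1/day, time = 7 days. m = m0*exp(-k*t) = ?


m = m0 * exp(-k*t)
m = 2.0 * exp(-0.02 * 7)
m = 2.0 * exp(-0.1400)

1.7387 m


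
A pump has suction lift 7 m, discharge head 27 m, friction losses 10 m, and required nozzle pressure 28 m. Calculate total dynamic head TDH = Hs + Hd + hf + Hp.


TDH = Hs + Hd + hf + Hp = 7 + 27 + 10 + 28 = 72

72 m


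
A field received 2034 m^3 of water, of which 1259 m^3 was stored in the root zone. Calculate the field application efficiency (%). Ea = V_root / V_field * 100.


Ea = V_root / V_field * 100 = 1259 / 2034 * 100 = 61.8977%

61.8977 %


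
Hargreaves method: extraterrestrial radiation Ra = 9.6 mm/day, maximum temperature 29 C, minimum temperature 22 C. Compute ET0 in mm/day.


Tmean = (Tmax + Tmin)/2 = (29 + 22)/2 = 25.5
ET0 = 0.0023 * 9.6 * (25.5 + 17.8) * sqrt(29 - 22)
ET0 = 0.0023 * 9.6 * 43.3 * 2.645751

2.5295 mm/day


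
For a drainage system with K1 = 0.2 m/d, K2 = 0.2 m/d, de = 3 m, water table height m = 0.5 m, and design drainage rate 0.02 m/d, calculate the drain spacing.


S^2 = 8*K2*de*m/q + 4*K1*m^2/q
S^2 = 8*0.2*3*0.5/0.02 + 4*0.2*0.5^2/0.02
S = sqrt(130.0000)

11.4018 m


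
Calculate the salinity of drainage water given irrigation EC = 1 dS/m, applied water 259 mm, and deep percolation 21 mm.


EC_dw = EC_iw * D_iw / D_dw
EC_dw = 1 * 259 / 21
EC_dw = 259 / 21

12.3333 dS/m


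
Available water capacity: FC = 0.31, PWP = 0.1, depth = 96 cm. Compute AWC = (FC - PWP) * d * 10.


AWC = (FC - PWP) * d * 10
AWC = (0.31 - 0.1) * 96 * 10
AWC = 0.2100 * 96 * 10

201.6000 mm


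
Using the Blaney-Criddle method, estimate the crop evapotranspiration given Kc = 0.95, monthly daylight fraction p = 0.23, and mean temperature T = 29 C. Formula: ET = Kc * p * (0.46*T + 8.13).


ET = Kc * p * (0.46*T + 8.13)
ET = 0.95 * 0.23 * (0.46*29 + 8.13)
ET = 0.95 * 0.23 * 21.4700

4.6912 mm/day


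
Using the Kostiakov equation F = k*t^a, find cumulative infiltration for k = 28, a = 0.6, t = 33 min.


F = k * t^a = 28 * 33^0.6
F = 28 * 8.149076

228.1741 mm


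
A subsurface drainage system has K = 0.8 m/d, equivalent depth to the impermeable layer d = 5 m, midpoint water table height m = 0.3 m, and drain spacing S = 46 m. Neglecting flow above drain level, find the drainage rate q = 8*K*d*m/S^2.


q = 8*K*d*m/S^2
q = 8*0.8*5*0.3/46^2
q = 9.6000 / 2116

0.0045 m/d


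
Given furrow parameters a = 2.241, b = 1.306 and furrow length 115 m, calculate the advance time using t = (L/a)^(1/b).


t = (L/a)^(1/b)
t = (115/2.241)^(1/1.306)
t = 51.316377^(1/1.306)

20.3956 min


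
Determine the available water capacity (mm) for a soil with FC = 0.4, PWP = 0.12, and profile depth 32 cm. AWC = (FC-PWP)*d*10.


AWC = (FC - PWP) * d * 10
AWC = (0.4 - 0.12) * 32 * 10
AWC = 0.2800 * 32 * 10

89.6000 mm


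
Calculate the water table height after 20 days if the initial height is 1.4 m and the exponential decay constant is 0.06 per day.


m = m0 * exp(-k*t)
m = 1.4 * exp(-0.06 * 20)
m = 1.4 * exp(-1.2000)

0.4217 m


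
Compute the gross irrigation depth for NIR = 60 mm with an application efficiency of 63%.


Ea = 63% = 0.63
GID = NIR / Ea = 60 / 0.63 = 95.2381 mm

95.2381 mm


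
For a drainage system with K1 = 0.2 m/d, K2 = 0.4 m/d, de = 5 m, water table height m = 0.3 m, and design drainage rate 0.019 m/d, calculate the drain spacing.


S^2 = 8*K2*de*m/q + 4*K1*m^2/q
S^2 = 8*0.4*5*0.3/0.019 + 4*0.2*0.3^2/0.019
S = sqrt(256.4211)

16.0132 m


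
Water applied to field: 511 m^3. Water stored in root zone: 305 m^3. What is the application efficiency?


Ea = V_root / V_field * 100 = 305 / 511 * 100 = 59.6869%

59.6869 %


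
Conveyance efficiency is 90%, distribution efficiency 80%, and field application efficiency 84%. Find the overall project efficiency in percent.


Ec = 0.9, Eb = 0.8, Ea = 0.84
E = 0.9 * 0.8 * 0.84 * 100 = 60.4800%

60.4800 %


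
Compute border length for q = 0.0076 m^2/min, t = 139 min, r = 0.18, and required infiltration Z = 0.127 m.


L = q*t/((1+r)*Z)
L = 0.0076*139/((1+0.18)*0.127)
L = 1.0564/0.14986

7.0492 m


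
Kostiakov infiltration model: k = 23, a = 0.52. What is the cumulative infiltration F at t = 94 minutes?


F = k * t^a = 23 * 94^0.52
F = 23 * 10.617603

244.2049 mm
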